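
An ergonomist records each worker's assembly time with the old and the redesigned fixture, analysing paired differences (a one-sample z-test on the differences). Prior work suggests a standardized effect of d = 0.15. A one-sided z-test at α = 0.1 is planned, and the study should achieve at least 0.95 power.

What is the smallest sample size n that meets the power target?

n = 381

For power 0.95 need Φ(δ − z_{0.1}) = 0.95, so δ = z_{0.1} + z_{0.05} = 1.282 + 1.645 = 2.926.
δ = d·√n ⇒ n = (δ/d)² = (2.926 / 0.15)² = 380.62.
Round up to the next whole unit.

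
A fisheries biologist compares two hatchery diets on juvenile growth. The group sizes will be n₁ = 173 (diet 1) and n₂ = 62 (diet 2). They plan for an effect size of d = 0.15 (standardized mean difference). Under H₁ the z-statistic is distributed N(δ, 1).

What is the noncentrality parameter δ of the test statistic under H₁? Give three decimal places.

δ ≈ 1.013

The noncentrality parameter scales effect size by the design's sample-size factor: δ = d / √(1/n₁ + 1/n₂) = 0.15 / √(1/173 + 1/62) = 1.0134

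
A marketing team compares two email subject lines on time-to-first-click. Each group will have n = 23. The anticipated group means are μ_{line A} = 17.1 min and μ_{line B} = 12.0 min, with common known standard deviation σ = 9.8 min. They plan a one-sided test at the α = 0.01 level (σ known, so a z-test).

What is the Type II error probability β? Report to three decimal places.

β ≈ 0.713

Standardized effect: d = |μ_{line A} − μ_{line B}| / σ = |17.1 − 12.0| / 9.8 = 0.5204
Noncentrality parameter: δ = d·√(n/2) = 0.5204 × √(23/2) = 1.7648
Critical value for a one-sided test at α = 0.01: z_α = 2.326.
Power = Φ(δ − 2.326) = Φ(-0.562) = 0.2872.
Type II error: β = 1 − power = 1 − 0.2872 = 0.7128.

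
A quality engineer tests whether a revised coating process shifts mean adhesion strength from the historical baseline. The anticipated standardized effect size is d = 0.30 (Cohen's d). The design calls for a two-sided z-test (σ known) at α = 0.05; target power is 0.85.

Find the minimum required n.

Set Φ(δ − 1.960) = 0.85; then δ − 1.960 = Φ⁻¹(0.85) = 1.036, giving δ = 2.996.
(The Φ(−δ − z_{α/2}) term is vanishingly small for δ > 0 and is dropped in the standard sample-size formula.)
δ = d·√n ⇒ n = (δ/d)² = (2.996 / 0.30)² = 99.76.
Rounding up, n = 100.

n = 100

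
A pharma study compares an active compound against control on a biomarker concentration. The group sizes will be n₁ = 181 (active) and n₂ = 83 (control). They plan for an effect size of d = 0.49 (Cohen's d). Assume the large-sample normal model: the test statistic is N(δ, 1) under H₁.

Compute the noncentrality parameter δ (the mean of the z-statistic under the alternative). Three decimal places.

δ ≈ 3.696

δ = d / √(1/n₁ + 1/n₂) = 0.49 / √(1/181 + 1/83) = 3.6963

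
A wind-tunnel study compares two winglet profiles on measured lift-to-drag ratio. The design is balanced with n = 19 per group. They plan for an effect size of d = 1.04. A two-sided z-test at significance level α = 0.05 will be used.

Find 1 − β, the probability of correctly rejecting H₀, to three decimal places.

Power ≈ 0.894

Noncentrality parameter: δ = d·√(n/2) = 1.04 × √(19/2) = 3.2055
Critical value for a two-sided test at α = 0.05: z_{α/2} = 1.960.
Power = Φ(δ − 1.960) + Φ(−δ − 1.960) = Φ(1.246) + Φ(-5.165) = 0.8935 + 0.0000 = 0.8935.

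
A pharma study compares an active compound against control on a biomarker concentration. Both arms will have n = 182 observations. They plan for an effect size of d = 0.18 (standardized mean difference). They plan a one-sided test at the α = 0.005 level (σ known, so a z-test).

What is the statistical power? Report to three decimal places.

Power ≈ 0.195

Noncentrality parameter: λ = d·√(n/2) = 0.18 × √(182/2) = 1.7171
Critical value for a one-sided test at α = 0.005: z_α = 2.576.
Power = Φ(λ − 2.576) = Φ(-0.859) = 0.1952.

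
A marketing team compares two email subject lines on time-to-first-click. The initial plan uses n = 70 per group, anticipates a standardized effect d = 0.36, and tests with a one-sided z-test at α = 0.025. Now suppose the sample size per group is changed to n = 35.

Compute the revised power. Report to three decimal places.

Power ≈ 0.325

With n = 35 per group: δ = d·√(n/2) = 0.36 × √(35/2) = 1.5060. Critical value z_{0.025} = 1.960.
Revised power = Φ(δ − 1.960) = Φ(-0.454) = 0.3249.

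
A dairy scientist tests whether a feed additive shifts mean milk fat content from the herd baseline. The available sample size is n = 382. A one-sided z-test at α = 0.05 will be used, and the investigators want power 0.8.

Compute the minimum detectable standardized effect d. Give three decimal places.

Need Φ(δ − 1.645) = 0.8, so δ = 1.645 + 0.842 = 2.486.
δ = d·√n ⇒ d = δ/√n = 2.486/√382 = 0.1272.

d ≈ 0.127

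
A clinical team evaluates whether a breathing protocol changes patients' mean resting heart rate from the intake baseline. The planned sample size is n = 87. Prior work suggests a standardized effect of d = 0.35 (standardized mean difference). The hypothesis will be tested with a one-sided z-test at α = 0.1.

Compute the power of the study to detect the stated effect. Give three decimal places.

Noncentrality parameter: δ = d·√n = 0.35 × √87 = 3.2646
One-sided α = 0.1 → critical value z_{0.1} = 1.282.
Power = P(Z > 1.282 − δ) = Φ(1.983) = 0.9763.

Power ≈ 0.976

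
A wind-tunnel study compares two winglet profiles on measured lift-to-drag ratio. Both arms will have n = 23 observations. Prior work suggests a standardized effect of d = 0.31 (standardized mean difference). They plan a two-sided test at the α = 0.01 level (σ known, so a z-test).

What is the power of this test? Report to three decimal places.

Power ≈ 0.064

Noncentrality parameter: δ = d·√(n/2) = 0.31 × √(23/2) = 1.0513
Critical value for a two-sided test at α = 0.01: z_{α/2} = 2.576.
Power = Φ(δ − 2.576) + Φ(−δ − 2.576) = Φ(-1.525) + Φ(-3.627) = 0.0637 + 0.0001 = 0.0638.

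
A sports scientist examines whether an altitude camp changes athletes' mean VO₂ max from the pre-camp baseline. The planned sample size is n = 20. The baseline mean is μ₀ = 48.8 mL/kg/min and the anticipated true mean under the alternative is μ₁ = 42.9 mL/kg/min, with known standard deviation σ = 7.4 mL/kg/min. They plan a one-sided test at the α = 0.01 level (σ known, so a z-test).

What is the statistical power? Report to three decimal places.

Standardized effect: d = |μ₁ − μ₀| / σ = |42.9 − 48.8| / 7.4 = 0.7973
Noncentrality parameter: δ = d·√n = 0.7973 × √20 = 3.5656
Critical value for a one-sided test at α = 0.01: z_α = 2.326.
Power = Φ(δ − 2.326) = Φ(1.239) = 0.8924.

Power ≈ 0.892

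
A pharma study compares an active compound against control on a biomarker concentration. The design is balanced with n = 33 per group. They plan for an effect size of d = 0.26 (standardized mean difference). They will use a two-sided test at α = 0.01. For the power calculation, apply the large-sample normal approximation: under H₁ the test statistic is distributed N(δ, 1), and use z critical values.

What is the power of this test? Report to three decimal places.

Power ≈ 0.064

Noncentrality parameter: δ = d·√(n/2) = 0.26 × √(33/2) = 1.0561
Critical value for a two-sided test at α = 0.01: z_{α/2} = 2.576.
Power = Φ(δ − 2.576) + Φ(−δ − 2.576) = Φ(-1.520) + Φ(-3.632) = 0.0643 + 0.0001 = 0.0644.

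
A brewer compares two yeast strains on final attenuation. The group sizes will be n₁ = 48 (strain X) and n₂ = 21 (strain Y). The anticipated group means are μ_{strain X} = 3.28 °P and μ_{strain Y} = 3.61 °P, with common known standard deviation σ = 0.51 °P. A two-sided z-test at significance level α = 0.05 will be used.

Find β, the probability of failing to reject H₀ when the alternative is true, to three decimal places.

Standardized effect: d = |μ_{strain X} − μ_{strain Y}| / σ = |3.28 − 3.61| / 0.51 = 0.6471
Noncentrality parameter: λ = d / √(1/n₁ + 1/n₂) = 0.6471 / √(1/48 + 1/21) = 2.4731
Critical value for a two-sided test at α = 0.05: z_{α/2} = 1.960.
Power = Φ(λ − 1.960) + Φ(−λ − 1.960) = Φ(0.513) + Φ(-4.433) = 0.6961 + 0.0000 = 0.6961.
Type II error: β = 1 − power = 1 − 0.6961 = 0.3039.

β ≈ 0.304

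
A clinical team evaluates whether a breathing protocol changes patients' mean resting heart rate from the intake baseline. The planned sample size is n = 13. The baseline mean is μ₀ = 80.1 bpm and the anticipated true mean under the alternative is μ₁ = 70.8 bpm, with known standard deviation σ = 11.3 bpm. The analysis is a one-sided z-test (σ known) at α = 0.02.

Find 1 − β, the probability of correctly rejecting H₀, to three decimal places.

Power ≈ 0.820

Standardized effect: d = |μ₁ − μ₀| / σ = |70.8 − 80.1| / 11.3 = 0.8230
Noncentrality parameter: δ = d·√n = 0.8230 × √13 = 2.9674
One-sided α = 0.02 → critical value z_{0.02} = 2.054.
Power = P(Z > 2.054 − δ) = Φ(0.914) = 0.8196.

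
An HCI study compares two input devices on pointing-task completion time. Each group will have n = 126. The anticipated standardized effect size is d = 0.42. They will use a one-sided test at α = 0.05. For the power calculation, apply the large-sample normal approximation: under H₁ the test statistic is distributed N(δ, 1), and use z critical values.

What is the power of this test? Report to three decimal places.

Power ≈ 0.954

Noncentrality parameter: δ = d·√(n/2) = 0.42 × √(126/2) = 3.3336
One-sided α = 0.05 → critical value z_{0.05} = 1.645.
Power = P(Z > 1.645 − δ) = Φ(1.689) = 0.9544.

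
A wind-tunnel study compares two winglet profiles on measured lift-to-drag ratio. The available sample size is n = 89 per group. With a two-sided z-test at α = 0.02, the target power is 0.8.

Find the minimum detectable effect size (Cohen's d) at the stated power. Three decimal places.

Required noncentrality: δ = z_{0.01} + z_{0.20} = 2.326 + 0.842 = 3.168.
(Lower-tail contribution to power is negligible for δ > 0.)
δ = d·√(n/2) ⇒ d = δ/√(n/2) = 3.168/√(89/2) = 0.4749.

d ≈ 0.475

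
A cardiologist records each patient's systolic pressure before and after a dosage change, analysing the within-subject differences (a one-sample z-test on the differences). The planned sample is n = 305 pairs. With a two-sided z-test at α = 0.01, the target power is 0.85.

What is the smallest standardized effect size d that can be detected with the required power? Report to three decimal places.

Need Φ(δ − 2.576) = 0.85, so δ = 2.576 + 1.036 = 3.612.
(The second rejection-region term Φ(−δ − z_{α/2}) is negligible and dropped.)
δ = d·√n ⇒ d = δ/√n = 3.612/√305 = 0.2068.

d ≈ 0.207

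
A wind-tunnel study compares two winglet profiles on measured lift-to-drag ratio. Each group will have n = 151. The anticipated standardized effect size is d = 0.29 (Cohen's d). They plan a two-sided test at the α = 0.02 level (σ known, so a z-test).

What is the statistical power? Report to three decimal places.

Noncentrality parameter: δ = d·√(n/2) = 0.29 × √(151/2) = 2.5198
Two-sided α = 0.02 → critical value z_{0.01} = 2.326.
Power = Φ(δ − 2.326) + Φ(−δ − 2.326) = Φ(0.193) + Φ(-4.846) = 0.5767 + 0.0000 = 0.5767.

Power ≈ 0.577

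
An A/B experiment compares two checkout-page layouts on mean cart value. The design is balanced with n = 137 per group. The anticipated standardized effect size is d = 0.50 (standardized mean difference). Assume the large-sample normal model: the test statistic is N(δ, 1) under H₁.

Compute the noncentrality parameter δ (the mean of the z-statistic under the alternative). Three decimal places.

δ ≈ 4.138

δ = d·√(n/2) = 0.50 × √(137/2) = 4.1382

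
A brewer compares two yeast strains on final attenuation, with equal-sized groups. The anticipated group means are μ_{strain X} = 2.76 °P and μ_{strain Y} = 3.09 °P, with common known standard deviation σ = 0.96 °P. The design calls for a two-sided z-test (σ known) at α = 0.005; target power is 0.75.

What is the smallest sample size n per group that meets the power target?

Standardized effect: d = |μ_{strain X} − μ_{strain Y}| / σ = |2.76 − 3.09| / 0.96 = 0.3438
For power 0.75 need Φ(δ − z_{0.0025}) = 0.75, so δ = z_{0.0025} + z_{0.25} = 2.807 + 0.674 = 3.482.
(For δ > 0 the lower-tail rejection region contributes negligibly to power, so the one-term inversion is standard.)
δ = d·√(n/2) ⇒ n = 2(δ/d)² = 2 × (3.482 / 0.3438)² = 205.16.
Round up to the next whole unit.

n = 206 per group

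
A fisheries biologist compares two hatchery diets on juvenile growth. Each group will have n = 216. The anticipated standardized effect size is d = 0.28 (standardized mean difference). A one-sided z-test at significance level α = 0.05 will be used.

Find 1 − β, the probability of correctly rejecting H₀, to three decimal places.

Power ≈ 0.897

Noncentrality parameter: δ = d·√(n/2) = 0.28 × √(216/2) = 2.9098
Critical value for a one-sided test at α = 0.05: z_α = 1.645.
Power = P(Z > 1.645 − δ) = Φ(1.265) = 0.8971.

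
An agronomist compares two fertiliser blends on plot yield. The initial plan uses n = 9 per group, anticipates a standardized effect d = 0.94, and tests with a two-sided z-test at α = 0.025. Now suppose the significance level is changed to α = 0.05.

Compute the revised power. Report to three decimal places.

δ = d·√(n/2) = 0.94 × √(9/2) = 1.9940 (unchanged). New critical value: z_{0.025} = 1.960.
Revised power = Φ(δ − 1.960) + Φ(−δ − 1.960) = Φ(0.034) + Φ(-3.954) = 0.5136 + 0.0000 = 0.5136.

Power ≈ 0.514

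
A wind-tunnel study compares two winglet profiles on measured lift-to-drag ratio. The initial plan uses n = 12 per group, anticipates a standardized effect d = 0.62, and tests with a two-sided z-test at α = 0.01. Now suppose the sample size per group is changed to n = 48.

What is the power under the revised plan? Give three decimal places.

Power ≈ 0.678

With n = 48 per group: δ = d·√(n/2) = 0.62 × √(48/2) = 3.0374. Critical value z_{0.005} = 2.576.
Revised power = Φ(δ − 2.576) + Φ(−δ − 2.576) = Φ(0.462) + Φ(-5.613) = 0.6778 + 0.0000 = 0.6778.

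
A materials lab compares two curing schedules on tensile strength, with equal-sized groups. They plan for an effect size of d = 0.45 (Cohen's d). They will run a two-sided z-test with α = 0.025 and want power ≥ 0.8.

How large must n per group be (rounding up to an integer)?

n = 94 per group

For power 0.8 need Φ(δ − z_{0.0125}) = 0.8, so δ = z_{0.0125} + z_{0.20} = 2.241 + 0.842 = 3.083.
(For δ > 0 the lower-tail rejection region contributes negligibly to power, so the one-term inversion is standard.)
δ = d·√(n/2) ⇒ n = 2(δ/d)² = 2 × (3.083 / 0.45)² = 93.88.
Round up to the next whole unit.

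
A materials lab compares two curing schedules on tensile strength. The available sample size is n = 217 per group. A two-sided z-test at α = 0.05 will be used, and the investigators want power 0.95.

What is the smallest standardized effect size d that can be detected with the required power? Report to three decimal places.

Need Φ(δ − 1.960) = 0.95, so δ = 1.960 + 1.645 = 3.605.
(The second rejection-region term Φ(−δ − z_{α/2}) is negligible and dropped.)
δ = d·√(n/2) ⇒ d = δ/√(n/2) = 3.605/√(217/2) = 0.3461.

d ≈ 0.346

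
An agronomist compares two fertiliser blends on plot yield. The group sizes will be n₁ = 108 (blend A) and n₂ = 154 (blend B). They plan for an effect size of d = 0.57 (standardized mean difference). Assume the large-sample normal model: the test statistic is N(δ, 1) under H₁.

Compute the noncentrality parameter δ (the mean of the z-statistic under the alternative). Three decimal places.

δ ≈ 4.541

δ = d / √(1/n₁ + 1/n₂) = 0.57 / √(1/108 + 1/154) = 4.5415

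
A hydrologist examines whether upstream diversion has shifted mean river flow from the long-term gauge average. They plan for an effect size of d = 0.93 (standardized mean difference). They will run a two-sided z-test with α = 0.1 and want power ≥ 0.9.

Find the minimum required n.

n = 10

For power 0.9 need Φ(δ − z_{0.05}) = 0.9, so δ = z_{0.05} + z_{0.10} = 1.645 + 1.282 = 2.926.
(Ignoring the negligible lower-tail rejection probability gives the usual closed-form inversion.)
δ = d·√n ⇒ n = (δ/d)² = (2.926 / 0.93)² = 9.90.
Rounding up, n = 10.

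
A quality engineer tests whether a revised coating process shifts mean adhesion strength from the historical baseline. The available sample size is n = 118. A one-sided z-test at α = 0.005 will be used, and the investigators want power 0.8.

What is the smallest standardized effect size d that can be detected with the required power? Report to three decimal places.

d ≈ 0.315

Need Φ(δ − 2.576) = 0.8, so δ = 2.576 + 0.842 = 3.417.
δ = d·√n ⇒ d = δ/√n = 3.417/√118 = 0.3146.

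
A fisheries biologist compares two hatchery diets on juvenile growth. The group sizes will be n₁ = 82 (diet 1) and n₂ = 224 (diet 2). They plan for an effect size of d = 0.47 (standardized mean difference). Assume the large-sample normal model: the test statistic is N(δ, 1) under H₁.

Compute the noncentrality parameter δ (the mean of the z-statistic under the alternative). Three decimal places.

δ ≈ 3.641

The noncentrality parameter scales effect size by the design's sample-size factor: δ = d / √(1/n₁ + 1/n₂) = 0.47 / √(1/82 + 1/224) = 3.6414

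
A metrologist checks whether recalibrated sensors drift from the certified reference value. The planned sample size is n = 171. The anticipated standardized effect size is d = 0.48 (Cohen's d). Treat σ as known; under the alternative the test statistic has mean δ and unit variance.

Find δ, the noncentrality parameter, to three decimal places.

δ ≈ 6.277

δ = d·√n = 0.48 × √171 = 6.2768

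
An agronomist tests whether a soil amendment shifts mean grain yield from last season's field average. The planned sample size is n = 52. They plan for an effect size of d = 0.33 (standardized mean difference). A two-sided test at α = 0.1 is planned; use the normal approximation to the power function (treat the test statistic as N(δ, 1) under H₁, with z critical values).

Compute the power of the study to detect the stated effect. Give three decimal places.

Noncentrality parameter: δ = d·√n = 0.33 × √52 = 2.3797
Two-sided α = 0.1 → critical value z_{0.05} = 1.645.
Power = Φ(δ − 1.645) + Φ(−δ − 1.645) = Φ(0.735) + Φ(-4.025) = 0.7688 + 0.0000 = 0.7688.

Power ≈ 0.769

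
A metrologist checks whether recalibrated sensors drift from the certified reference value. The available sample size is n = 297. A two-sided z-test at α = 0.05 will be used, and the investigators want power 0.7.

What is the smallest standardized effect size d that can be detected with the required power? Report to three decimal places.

Required noncentrality: δ = z_{0.025} + z_{0.30} = 1.960 + 0.524 = 2.484.
(The second rejection-region term Φ(−δ − z_{α/2}) is negligible and dropped.)
δ = d·√n ⇒ d = δ/√n = 2.484/√297 = 0.1442.

d ≈ 0.144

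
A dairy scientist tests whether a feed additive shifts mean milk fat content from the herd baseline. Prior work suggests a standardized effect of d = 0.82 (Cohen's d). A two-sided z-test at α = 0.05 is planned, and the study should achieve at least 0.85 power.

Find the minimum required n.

Set Φ(δ − 1.960) = 0.85; then δ − 1.960 = Φ⁻¹(0.85) = 1.036, giving δ = 2.996.
(Ignoring the negligible lower-tail rejection probability gives the usual closed-form inversion.)
δ = d·√n ⇒ n = (δ/d)² = (2.996 / 0.82)² = 13.35.
Round up to the next whole unit.

n = 14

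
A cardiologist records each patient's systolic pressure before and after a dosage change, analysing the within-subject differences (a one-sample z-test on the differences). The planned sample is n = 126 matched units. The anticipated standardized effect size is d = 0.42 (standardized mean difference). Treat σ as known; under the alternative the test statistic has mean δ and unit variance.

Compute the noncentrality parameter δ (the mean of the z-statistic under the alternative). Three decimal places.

δ = d·√n = 0.42 × √126 = 4.7145

δ ≈ 4.714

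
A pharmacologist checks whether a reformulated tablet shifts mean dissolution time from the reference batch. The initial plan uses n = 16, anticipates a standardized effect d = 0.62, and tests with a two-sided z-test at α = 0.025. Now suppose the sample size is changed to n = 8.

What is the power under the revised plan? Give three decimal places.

Power ≈ 0.313

With n = 8: δ = d·√n = 0.62 × √8 = 1.7536. Critical value z_{0.0125} = 2.241.
Revised power = Φ(δ − 2.241) + Φ(−δ − 2.241) = Φ(-0.488) + Φ(-3.995) = 0.3129 + 0.0000 = 0.3129.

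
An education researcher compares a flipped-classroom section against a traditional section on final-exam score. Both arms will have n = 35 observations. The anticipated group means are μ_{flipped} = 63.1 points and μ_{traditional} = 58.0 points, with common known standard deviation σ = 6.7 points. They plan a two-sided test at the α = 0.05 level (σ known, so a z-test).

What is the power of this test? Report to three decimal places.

Standardized effect: d = |μ_{flipped} − μ_{traditional}| / σ = |63.1 − 58.0| / 6.7 = 0.7612
Noncentrality parameter: δ = d·√(n/2) = 0.7612 × √(35/2) = 3.1843
Critical value for a two-sided test at α = 0.05: z_{α/2} = 1.960.
Power = Φ(δ − 1.960) + Φ(−δ − 1.960) = Φ(1.224) + Φ(-5.144) = 0.8896 + 0.0000 = 0.8896.

Power ≈ 0.890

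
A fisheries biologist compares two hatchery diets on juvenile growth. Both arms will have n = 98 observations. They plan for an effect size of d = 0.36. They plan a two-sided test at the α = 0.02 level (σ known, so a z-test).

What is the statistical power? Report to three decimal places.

Noncentrality parameter: δ = d·√(n/2) = 0.36 × √(98/2) = 2.5200
Critical value for a two-sided test at α = 0.02: z_{α/2} = 2.326.
Power = Φ(δ − 2.326) + Φ(−δ − 2.326) = Φ(0.194) + Φ(-4.846) = 0.5768 + 0.0000 = 0.5768.

Power ≈ 0.577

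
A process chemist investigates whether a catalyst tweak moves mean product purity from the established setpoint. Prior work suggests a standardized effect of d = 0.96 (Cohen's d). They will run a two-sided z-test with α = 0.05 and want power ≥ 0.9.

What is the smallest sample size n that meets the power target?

n = 12

For power 0.9 need Φ(δ − z_{0.025}) = 0.9, so δ = z_{0.025} + z_{0.10} = 1.960 + 1.282 = 3.242.
(The Φ(−δ − z_{α/2}) term is vanishingly small for δ > 0 and is dropped in the standard sample-size formula.)
δ = d·√n ⇒ n = (δ/d)² = (3.242 / 0.96)² = 11.40.
Rounding up, n = 12.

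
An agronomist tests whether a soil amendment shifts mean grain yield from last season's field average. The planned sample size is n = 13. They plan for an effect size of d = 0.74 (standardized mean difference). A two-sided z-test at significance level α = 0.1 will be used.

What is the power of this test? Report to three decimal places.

Power ≈ 0.847

Noncentrality parameter: δ = d·√n = 0.74 × √13 = 2.6681
Critical value for a two-sided test at α = 0.1: z_{α/2} = 1.645.
Power = Φ(δ − 1.645) + Φ(−δ − 1.645) = Φ(1.023) + Φ(-4.313) = 0.8469 + 0.0000 = 0.8469.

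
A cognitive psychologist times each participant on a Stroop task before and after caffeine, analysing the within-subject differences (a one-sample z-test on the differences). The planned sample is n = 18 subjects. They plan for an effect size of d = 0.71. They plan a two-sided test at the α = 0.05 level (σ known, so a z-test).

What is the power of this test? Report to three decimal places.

Power ≈ 0.854

Noncentrality parameter: δ = d·√n = 0.71 × √18 = 3.0123
Critical value for a two-sided test at α = 0.05: z_{α/2} = 1.960.
Power = Φ(δ − 1.960) + Φ(−δ − 1.960) = Φ(1.052) + Φ(-4.972) = 0.8537 + 0.0000 = 0.8537.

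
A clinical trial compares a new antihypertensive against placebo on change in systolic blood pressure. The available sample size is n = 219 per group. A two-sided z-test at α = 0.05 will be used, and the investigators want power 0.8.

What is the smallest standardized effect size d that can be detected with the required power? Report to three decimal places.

d ≈ 0.268

Required noncentrality: δ = z_{0.025} + z_{0.20} = 1.960 + 0.842 = 2.802.
(Lower-tail contribution to power is negligible for δ > 0.)
δ = d·√(n/2) ⇒ d = δ/√(n/2) = 2.802/√(219/2) = 0.2677.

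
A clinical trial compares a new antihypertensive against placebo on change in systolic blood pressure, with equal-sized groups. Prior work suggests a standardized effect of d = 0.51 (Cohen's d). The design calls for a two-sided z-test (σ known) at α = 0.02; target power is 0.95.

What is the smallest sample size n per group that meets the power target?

Set Φ(δ − 2.326) = 0.95; then δ − 2.326 = Φ⁻¹(0.95) = 1.645, giving δ = 3.971.
(For δ > 0 the lower-tail rejection region contributes negligibly to power, so the one-term inversion is standard.)
δ = d·√(n/2) ⇒ n = 2(δ/d)² = 2 × (3.971 / 0.51)² = 121.26.
Rounding up, n = 122 per group.

n = 122 per group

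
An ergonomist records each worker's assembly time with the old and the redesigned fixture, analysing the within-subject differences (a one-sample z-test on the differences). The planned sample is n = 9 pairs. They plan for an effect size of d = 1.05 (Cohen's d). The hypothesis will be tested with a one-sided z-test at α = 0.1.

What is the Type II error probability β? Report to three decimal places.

Noncentrality parameter: δ = d·√n = 1.05 × √9 = 3.1500
One-sided α = 0.1 → critical value z_{0.1} = 1.282.
Power = P(Z > 1.282 − δ) = Φ(1.868) = 0.9692.
Type II error: β = 1 − power = 1 − 0.9692 = 0.0308.

β ≈ 0.031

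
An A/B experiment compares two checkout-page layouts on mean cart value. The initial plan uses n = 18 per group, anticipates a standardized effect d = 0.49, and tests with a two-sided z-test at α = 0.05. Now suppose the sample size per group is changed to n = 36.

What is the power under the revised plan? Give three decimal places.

Power ≈ 0.547

With n = 36 per group: δ = d·√(n/2) = 0.49 × √(36/2) = 2.0789. Critical value z_{0.025} = 1.960.
Revised power = Φ(δ − 1.960) + Φ(−δ − 1.960) = Φ(0.119) + Φ(-4.039) = 0.5473 + 0.0000 = 0.5474.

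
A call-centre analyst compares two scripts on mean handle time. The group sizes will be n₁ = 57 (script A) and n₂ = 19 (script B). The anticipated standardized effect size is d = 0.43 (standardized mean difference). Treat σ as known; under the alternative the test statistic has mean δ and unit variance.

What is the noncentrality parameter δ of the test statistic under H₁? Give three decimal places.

δ = d / √(1/n₁ + 1/n₂) = 0.43 / √(1/57 + 1/19) = 1.6232

δ ≈ 1.623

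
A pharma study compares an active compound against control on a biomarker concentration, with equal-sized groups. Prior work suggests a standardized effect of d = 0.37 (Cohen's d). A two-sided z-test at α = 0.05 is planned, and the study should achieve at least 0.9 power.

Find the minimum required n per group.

n = 154 per group

Set Φ(δ − 1.960) = 0.9; then δ − 1.960 = Φ⁻¹(0.9) = 1.282, giving δ = 3.242.
(The Φ(−δ − z_{α/2}) term is vanishingly small for δ > 0 and is dropped in the standard sample-size formula.)
δ = d·√(n/2) ⇒ n = 2(δ/d)² = 2 × (3.242 / 0.37)² = 153.51.
Rounding up, n = 154 per group.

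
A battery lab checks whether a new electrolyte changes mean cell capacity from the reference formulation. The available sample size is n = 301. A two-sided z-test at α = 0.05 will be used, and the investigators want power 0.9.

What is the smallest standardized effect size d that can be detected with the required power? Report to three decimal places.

Required noncentrality: δ = z_{0.025} + z_{0.10} = 1.960 + 1.282 = 3.242.
(Lower-tail contribution to power is negligible for δ > 0.)
δ = d·√n ⇒ d = δ/√n = 3.242/√301 = 0.1868.

d ≈ 0.187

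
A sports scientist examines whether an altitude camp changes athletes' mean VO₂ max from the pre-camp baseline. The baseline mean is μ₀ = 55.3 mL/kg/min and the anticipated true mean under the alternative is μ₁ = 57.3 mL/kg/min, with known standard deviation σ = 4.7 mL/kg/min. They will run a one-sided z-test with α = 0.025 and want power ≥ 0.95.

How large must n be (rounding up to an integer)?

Standardized effect: d = |μ₁ − μ₀| / σ = |57.3 − 55.3| / 4.7 = 0.4255
Set Φ(δ − 1.960) = 0.95; then δ − 1.960 = Φ⁻¹(0.95) = 1.645, giving δ = 3.605.
δ = d·√n ⇒ n = (δ/d)² = (3.605 / 0.4255)² = 71.76.
Rounding up, n = 72.

n = 72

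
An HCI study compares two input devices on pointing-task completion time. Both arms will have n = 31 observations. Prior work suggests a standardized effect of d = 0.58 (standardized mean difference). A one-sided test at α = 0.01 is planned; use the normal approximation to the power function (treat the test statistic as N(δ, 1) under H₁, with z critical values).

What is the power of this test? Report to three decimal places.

Power ≈ 0.483

Noncentrality parameter: δ = d·√(n/2) = 0.58 × √(31/2) = 2.2835
Critical value for a one-sided test at α = 0.01: z_α = 2.326.
Power = Φ(δ − 2.326) = Φ(-0.043) = 0.4829.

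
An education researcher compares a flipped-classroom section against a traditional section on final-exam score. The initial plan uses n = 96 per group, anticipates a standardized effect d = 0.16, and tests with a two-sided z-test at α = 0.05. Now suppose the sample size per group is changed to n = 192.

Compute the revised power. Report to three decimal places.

Power ≈ 0.348

With n = 192 per group: δ = d·√(n/2) = 0.16 × √(192/2) = 1.5677. Critical value z_{0.025} = 1.960.
Revised power = Φ(δ − 1.960) + Φ(−δ − 1.960) = Φ(-0.392) + Φ(-3.528) = 0.3474 + 0.0002 = 0.3476.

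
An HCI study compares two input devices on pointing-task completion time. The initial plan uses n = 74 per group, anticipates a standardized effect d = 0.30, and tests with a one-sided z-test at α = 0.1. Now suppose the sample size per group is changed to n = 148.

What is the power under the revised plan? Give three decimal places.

With n = 148 per group: δ = d·√(n/2) = 0.30 × √(148/2) = 2.5807. Critical value z_{0.1} = 1.282.
Revised power = Φ(δ − 1.282) = Φ(1.299) = 0.9031.

Power ≈ 0.903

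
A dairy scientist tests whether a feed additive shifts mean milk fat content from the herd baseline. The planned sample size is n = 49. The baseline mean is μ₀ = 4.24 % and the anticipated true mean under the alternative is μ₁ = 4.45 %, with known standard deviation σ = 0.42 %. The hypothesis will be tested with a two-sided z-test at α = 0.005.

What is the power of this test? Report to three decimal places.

Standardized effect: d = |μ₁ − μ₀| / σ = |4.45 − 4.24| / 0.42 = 0.5000
Noncentrality parameter: λ = d·√n = 0.5000 × √49 = 3.5000
Critical value for a two-sided test at α = 0.005: z_{α/2} = 2.807.
Power = Φ(λ − 2.807) + Φ(−λ − 2.807) = Φ(0.693) + Φ(-6.307) = 0.7558 + 0.0000 = 0.7558.

Power ≈ 0.756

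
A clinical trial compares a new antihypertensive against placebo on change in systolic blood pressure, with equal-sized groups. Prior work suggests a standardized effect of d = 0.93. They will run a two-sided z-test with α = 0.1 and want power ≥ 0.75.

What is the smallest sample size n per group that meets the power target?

n = 13 per group

Set Φ(δ − 1.645) = 0.75; then δ − 1.645 = Φ⁻¹(0.75) = 0.674, giving δ = 2.319.
(Ignoring the negligible lower-tail rejection probability gives the usual closed-form inversion.)
δ = d·√(n/2) ⇒ n = 2(δ/d)² = 2 × (2.319 / 0.93)² = 12.44.
Round up to the next whole unit.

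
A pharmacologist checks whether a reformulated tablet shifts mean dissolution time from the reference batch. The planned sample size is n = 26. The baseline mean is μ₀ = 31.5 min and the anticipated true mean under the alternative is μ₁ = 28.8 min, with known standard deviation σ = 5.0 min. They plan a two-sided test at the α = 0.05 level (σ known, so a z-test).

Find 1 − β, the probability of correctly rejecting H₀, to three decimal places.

Power ≈ 0.786

Standardized effect: d = |μ₁ − μ₀| / σ = |28.8 − 31.5| / 5.0 = 0.5400
Noncentrality parameter: λ = d·√n = 0.5400 × √26 = 2.7535
Critical value for a two-sided test at α = 0.05: z_{α/2} = 1.960.
Power = Φ(λ − 1.960) + Φ(−λ − 1.960) = Φ(0.794) + Φ(-4.713) = 0.7863 + 0.0000 = 0.7863.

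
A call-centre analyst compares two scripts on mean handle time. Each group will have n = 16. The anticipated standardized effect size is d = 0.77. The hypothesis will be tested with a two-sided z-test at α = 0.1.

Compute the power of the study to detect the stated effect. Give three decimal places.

Noncentrality parameter: δ = d·√(n/2) = 0.77 × √(16/2) = 2.1779
Two-sided α = 0.1 → critical value z_{0.05} = 1.645.
Power = Φ(δ − 1.645) + Φ(−δ − 1.645) = Φ(0.533) + Φ(-3.823) = 0.7030 + 0.0001 = 0.7031.

Power ≈ 0.703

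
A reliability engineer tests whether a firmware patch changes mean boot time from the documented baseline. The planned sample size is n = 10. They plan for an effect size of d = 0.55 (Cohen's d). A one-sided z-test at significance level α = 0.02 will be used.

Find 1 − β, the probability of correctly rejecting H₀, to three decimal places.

Noncentrality parameter: δ = d·√n = 0.55 × √10 = 1.7393
One-sided α = 0.02 → critical value z_{0.02} = 2.054.
Power = P(Z > 2.054 − δ) = Φ(-0.314) = 0.3766.

Power ≈ 0.377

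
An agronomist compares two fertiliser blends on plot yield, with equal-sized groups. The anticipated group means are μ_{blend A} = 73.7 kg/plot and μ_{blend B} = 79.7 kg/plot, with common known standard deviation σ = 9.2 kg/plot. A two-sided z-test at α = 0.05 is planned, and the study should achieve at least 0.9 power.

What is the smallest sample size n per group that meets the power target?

Standardized effect: d = |μ_{blend A} − μ_{blend B}| / σ = |73.7 − 79.7| / 9.2 = 0.6522
For power 0.9 need Φ(δ − z_{0.025}) = 0.9, so δ = z_{0.025} + z_{0.10} = 1.960 + 1.282 = 3.242.
(For δ > 0 the lower-tail rejection region contributes negligibly to power, so the one-term inversion is standard.)
δ = d·√(n/2) ⇒ n = 2(δ/d)² = 2 × (3.242 / 0.6522)² = 49.41.
Rounding up, n = 50 per group.

n = 50 per group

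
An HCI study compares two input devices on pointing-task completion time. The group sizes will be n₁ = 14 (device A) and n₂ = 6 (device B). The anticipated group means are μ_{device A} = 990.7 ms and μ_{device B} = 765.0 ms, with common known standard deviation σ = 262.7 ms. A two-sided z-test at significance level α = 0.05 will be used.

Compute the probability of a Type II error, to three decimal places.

β ≈ 0.579

Standardized effect: d = |μ_{device A} − μ_{device B}| / σ = |990.7 − 765.0| / 262.7 = 0.8592
Noncentrality parameter: δ = d / √(1/n₁ + 1/n₂) = 0.8592 / √(1/14 + 1/6) = 1.7607
Critical value for a two-sided test at α = 0.05: z_{α/2} = 1.960.
Power = Φ(δ − 1.960) + Φ(−δ − 1.960) = Φ(-0.199) + Φ(-3.721) = 0.4210 + 0.0001 = 0.4211.
Type II error: β = 1 − power = 1 − 0.4211 = 0.5789.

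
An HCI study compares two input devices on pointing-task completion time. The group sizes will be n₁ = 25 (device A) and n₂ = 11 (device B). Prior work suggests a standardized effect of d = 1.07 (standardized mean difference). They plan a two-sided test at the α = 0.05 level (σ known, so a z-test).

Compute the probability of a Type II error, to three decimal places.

Noncentrality parameter: δ = d / √(1/n₁ + 1/n₂) = 1.07 / √(1/25 + 1/11) = 2.9573
Two-sided α = 0.05 → critical value z_{0.025} = 1.960.
Power = Φ(δ − 1.960) + Φ(−δ − 1.960) = Φ(0.997) + Φ(-4.917) = 0.8407 + 0.0000 = 0.8407.
Type II error: β = 1 − power = 1 − 0.8407 = 0.1593.

β ≈ 0.159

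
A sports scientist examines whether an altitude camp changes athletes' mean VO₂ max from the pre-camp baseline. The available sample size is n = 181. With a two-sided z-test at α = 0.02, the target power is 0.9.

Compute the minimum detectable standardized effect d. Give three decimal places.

d ≈ 0.268

Need Φ(δ − 2.326) = 0.9, so δ = 2.326 + 1.282 = 3.608.
(Lower-tail contribution to power is negligible for δ > 0.)
δ = d·√n ⇒ d = δ/√n = 3.608/√181 = 0.2682.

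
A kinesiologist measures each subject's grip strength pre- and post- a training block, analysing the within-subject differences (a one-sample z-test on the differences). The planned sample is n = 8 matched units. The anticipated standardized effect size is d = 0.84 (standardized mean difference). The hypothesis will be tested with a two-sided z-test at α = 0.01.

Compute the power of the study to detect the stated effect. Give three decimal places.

Power ≈ 0.421

Noncentrality parameter: δ = d·√n = 0.84 × √8 = 2.3759
Two-sided α = 0.01 → critical value z_{0.005} = 2.576.
Power = Φ(δ − 2.576) + Φ(−δ − 2.576) = Φ(-0.200) + Φ(-4.952) = 0.4208 + 0.0000 = 0.4208.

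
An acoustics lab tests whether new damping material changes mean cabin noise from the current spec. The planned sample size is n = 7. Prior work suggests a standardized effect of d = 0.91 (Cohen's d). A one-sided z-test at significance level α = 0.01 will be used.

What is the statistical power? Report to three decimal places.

Power ≈ 0.532

Noncentrality parameter: δ = d·√n = 0.91 × √7 = 2.4076
One-sided α = 0.01 → critical value z_{0.01} = 2.326.
Power = P(Z > 2.326 − δ) = Φ(0.081) = 0.5324.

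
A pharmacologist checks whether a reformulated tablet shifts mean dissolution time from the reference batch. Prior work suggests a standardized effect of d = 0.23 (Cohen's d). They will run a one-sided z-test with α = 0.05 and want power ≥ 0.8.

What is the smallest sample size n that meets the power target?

n = 117

For power 0.8 need Φ(δ − z_{0.05}) = 0.8, so δ = z_{0.05} + z_{0.20} = 1.645 + 0.842 = 2.486.
δ = d·√n ⇒ n = (δ/d)² = (2.486 / 0.23)² = 116.87.
Rounding up, n = 117.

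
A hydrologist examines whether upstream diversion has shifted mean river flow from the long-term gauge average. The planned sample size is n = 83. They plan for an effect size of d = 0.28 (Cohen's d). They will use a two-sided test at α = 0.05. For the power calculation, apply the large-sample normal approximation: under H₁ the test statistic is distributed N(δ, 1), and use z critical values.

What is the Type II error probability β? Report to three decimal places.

Noncentrality parameter: δ = d·√n = 0.28 × √83 = 2.5509
Two-sided α = 0.05 → critical value z_{0.025} = 1.960.
Power = Φ(δ − 1.960) + Φ(−δ − 1.960) = Φ(0.591) + Φ(-4.511) = 0.7227 + 0.0000 = 0.7227.
Type II error: β = 1 − power = 1 − 0.7227 = 0.2773.

β ≈ 0.277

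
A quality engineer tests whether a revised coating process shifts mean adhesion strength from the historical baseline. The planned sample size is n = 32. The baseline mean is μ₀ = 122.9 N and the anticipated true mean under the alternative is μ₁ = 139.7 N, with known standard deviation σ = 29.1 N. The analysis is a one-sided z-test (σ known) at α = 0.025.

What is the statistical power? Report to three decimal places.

Power ≈ 0.904

Standardized effect: d = |μ₁ − μ₀| / σ = |139.7 − 122.9| / 29.1 = 0.5773
Noncentrality parameter: λ = d·√n = 0.5773 × √32 = 3.2658
One-sided α = 0.025 → critical value z_{0.025} = 1.960.
Power = P(Z > 1.960 − λ) = Φ(1.306) = 0.9042.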